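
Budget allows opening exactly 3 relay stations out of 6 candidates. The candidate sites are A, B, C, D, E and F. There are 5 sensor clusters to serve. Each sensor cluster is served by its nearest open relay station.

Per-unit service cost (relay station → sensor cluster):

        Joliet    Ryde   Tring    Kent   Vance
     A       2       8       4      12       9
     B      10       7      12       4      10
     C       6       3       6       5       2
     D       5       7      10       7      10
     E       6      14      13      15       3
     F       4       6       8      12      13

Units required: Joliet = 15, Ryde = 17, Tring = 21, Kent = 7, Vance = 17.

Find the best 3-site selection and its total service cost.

With exactly 3 open, each sensor cluster uses its cheapest among the chosen.
{A, B, C}: Joliet→A 2·15=30, Ryde→C 3·17=51, Tring→A 4·21=84, Kent→B 4·7=28, Vance→C 2·17=34. Service cost 227.
{A, C, D}: service cost 234
{A, C, E}: service cost 234
Among all 20 size-3 choices, {A, B, C} is lowest.

Choose A, B and C; total service cost 227.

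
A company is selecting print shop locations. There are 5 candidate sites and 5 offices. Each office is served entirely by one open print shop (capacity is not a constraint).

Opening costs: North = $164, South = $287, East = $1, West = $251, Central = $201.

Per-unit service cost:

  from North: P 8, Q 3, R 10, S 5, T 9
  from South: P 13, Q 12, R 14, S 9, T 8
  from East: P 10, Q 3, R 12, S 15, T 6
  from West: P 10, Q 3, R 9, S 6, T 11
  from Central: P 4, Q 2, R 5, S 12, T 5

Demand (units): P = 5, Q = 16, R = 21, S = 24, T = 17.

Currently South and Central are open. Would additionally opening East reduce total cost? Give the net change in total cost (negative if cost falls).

No — net change +1 (cost rises by 1).

Current service cost with {South, Central}: 458.
Adding East: each office re-picks its cheapest; new service cost 458, saving 0.
Extra fixed cost: 1. Net change = 1 − 0 = 1.
(Totals: 946 → 947.)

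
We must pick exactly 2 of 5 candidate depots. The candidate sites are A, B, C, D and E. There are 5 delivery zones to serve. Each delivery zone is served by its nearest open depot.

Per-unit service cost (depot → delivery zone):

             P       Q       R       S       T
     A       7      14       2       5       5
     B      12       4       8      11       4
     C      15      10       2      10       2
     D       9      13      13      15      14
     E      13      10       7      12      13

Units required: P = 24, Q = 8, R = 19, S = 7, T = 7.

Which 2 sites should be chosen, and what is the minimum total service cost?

With exactly 2 open, each delivery zone uses its cheapest among the chosen.
{A, B}: P→A 7·24=168, Q→B 4·8=32, R→A 2·19=38, S→A 5·7=35, T→B 4·7=28. Service cost 301.
{A, C}: service cost 335
{A, E}: service cost 356
Among all 10 size-2 choices, {A, B} is lowest.

Choose A and B; total service cost 301.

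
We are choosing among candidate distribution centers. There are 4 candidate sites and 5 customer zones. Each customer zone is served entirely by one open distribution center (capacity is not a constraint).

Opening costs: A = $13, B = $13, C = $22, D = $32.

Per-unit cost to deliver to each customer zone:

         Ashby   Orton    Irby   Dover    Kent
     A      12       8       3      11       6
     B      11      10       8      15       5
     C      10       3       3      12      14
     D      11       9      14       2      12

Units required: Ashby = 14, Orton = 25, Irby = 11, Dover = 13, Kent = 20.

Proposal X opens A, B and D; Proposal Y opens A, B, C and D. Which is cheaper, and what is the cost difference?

Proposal X: {A, B, D}: Ashby→B 11·14=154, Orton→A 8·25=200, Irby→A 3·11=33, Dover→D 2·13=26, Kent→B 5·20=100. Service 513; fixed 58; total 571.
Proposal Y: {A, B, C, D}: Ashby→C 10·14=140, Orton→C 3·25=75, Irby→A 3·11=33, Dover→D 2·13=26, Kent→B 5·20=100. Service 374; fixed 80; total 454.
Difference: |571 − 454| = 117.

Proposal Y is cheaper by 117.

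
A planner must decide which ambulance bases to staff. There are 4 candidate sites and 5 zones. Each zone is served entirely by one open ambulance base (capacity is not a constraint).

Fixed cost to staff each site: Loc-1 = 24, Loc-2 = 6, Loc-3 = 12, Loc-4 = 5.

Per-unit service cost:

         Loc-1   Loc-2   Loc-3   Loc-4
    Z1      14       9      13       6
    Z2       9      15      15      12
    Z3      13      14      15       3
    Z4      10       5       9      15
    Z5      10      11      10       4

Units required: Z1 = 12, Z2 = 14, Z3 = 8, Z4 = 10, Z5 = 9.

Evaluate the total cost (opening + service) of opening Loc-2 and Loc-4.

Each zone is assigned to its cheapest site among the open ones.
{Loc-2, Loc-4}: Z1→Loc-4 6·12=72, Z2→Loc-4 12·14=168, Z3→Loc-4 3·8=24, Z4→Loc-2 5·10=50, Z5→Loc-4 4·9=36. Service 350; fixed 11; total 361.

Total cost: 361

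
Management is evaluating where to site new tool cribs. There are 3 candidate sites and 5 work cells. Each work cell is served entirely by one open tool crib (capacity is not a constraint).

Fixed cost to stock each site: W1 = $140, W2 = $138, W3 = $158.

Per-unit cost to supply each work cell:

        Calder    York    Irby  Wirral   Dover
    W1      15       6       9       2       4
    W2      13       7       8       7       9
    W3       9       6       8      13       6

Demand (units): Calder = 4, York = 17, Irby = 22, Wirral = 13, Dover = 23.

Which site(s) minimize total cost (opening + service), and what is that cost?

For any fixed open set, each work cell goes to its cheapest open site; total = fixed + service.
{W1}: Calder→W1 15·4=60, York→W1 6·17=102, Irby→W1 9·22=198, Wirral→W1 2·13=26, Dover→W1 4·23=92. Service 478; fixed 140; total 618.
{W1, W2}: service 448 + fixed 278 = 726
{W1, W3}: Calder→W3 9·4=36, York→W1 6·17=102, Irby→W3 8·22=176, Wirral→W1 2·13=26, Dover→W1 4·23=92. Service 432; fixed 298; total 730.
{W1, W2, W3}: service 432 + fixed 436 = 868
No other subset beats 618.

Open W1 only; minimum total cost 618.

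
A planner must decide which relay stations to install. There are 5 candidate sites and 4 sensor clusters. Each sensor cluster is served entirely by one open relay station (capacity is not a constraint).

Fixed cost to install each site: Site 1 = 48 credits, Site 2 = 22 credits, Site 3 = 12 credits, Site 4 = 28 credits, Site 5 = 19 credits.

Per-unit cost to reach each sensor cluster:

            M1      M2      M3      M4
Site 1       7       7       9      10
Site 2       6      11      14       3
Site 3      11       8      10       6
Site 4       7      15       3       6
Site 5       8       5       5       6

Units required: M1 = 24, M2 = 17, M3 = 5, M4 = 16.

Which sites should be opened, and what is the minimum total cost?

Open Site 2 and Site 5; minimum total cost 343.

For any fixed open set, each sensor cluster goes to its cheapest open site; total = fixed + service.
{Site 2, Site 5}: M1→Site 2 6·24=144, M2→Site 5 5·17=85, M3→Site 5 5·5=25, M4→Site 2 3·16=48. Service 302; fixed 41; total 343.
{Site 2, Site 3, Site 5}: M1→Site 2 6·24=144, M2→Site 5 5·17=85, M3→Site 5 5·5=25, M4→Site 2 3·16=48. Service 302; fixed 53; total 355.
{Site 2, Site 4, Site 5}: M1→Site 2 6·24=144, M2→Site 5 5·17=85, M3→Site 4 3·5=15, M4→Site 2 3·16=48. Service 292; fixed 69; total 361.
{Site 1, Site 2, Site 3, Site 4, Site 5}: service 292 + fixed 129 = 421
No other subset beats 343.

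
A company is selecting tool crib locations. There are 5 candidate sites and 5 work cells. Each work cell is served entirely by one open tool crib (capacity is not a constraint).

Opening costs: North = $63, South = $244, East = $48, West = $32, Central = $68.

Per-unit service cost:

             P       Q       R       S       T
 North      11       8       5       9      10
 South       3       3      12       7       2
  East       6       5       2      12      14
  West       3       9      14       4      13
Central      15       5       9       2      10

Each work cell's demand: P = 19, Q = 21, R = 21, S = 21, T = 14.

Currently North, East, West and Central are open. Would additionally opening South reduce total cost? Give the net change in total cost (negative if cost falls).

No — net change +90 (cost rises by 90).

Current service cost with {North, East, West, Central}: 386.
Adding South: each work cell re-picks its cheapest; new service cost 232, saving 154.
Extra fixed cost: 244. Net change = 244 − 154 = 90.
(Totals: 597 → 687.)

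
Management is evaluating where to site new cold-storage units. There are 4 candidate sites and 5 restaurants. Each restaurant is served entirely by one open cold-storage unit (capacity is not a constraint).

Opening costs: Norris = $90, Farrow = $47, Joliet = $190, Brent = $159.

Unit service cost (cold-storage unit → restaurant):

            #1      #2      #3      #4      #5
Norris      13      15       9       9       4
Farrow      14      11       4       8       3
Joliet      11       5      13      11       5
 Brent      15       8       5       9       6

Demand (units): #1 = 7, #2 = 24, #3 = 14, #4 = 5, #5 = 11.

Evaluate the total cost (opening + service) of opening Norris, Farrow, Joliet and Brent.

Total cost: 812

Each restaurant is assigned to its cheapest site among the open ones.
{Norris, Farrow, Joliet, Brent}: #1→Joliet 11·7=77, #2→Joliet 5·24=120, #3→Farrow 4·14=56, #4→Farrow 8·5=40, #5→Farrow 3·11=33. Service 326; fixed 486; total 812.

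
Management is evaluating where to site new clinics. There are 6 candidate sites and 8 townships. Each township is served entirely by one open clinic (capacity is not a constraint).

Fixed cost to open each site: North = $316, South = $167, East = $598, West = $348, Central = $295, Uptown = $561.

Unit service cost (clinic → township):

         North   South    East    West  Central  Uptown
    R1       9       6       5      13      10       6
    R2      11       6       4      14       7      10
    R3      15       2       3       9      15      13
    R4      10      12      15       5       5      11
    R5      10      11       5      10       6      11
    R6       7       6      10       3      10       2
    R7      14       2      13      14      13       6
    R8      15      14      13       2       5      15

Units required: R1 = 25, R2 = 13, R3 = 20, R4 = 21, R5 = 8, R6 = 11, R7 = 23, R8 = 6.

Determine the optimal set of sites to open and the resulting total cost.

Open South only; minimum total cost 971.

For any fixed open set, each township goes to its cheapest open site; total = fixed + service.
{South}: R1→South 6·25=150, R2→South 6·13=78, R3→South 2·20=40, R4→South 12·21=252, R5→South 11·8=88, R6→South 6·11=66, R7→South 2·23=46, R8→South 14·6=84. Service 804; fixed 167; total 971.
{South, Central}: R1→South 6·25=150, R2→South 6·13=78, R3→South 2·20=40, R4→Central 5·21=105, R5→Central 6·8=48, R6→South 6·11=66, R7→South 2·23=46, R8→Central 5·6=30. Service 563; fixed 462; total 1025.
{South, West}: R1→South 6·25=150, R2→South 6·13=78, R3→South 2·20=40, R4→West 5·21=105, R5→West 10·8=80, R6→West 3·11=33, R7→South 2·23=46, R8→West 2·6=12. Service 544; fixed 515; total 1059.
{North, South, East, West, Central, Uptown}: R1→East 5·25=125, R2→East 4·13=52, R3→South 2·20=40, R4→West 5·21=105, R5→East 5·8=40, R6→Uptown 2·11=22, R7→South 2·23=46, R8→West 2·6=12. Service 442; fixed 2285; total 2727.
No other subset beats 971.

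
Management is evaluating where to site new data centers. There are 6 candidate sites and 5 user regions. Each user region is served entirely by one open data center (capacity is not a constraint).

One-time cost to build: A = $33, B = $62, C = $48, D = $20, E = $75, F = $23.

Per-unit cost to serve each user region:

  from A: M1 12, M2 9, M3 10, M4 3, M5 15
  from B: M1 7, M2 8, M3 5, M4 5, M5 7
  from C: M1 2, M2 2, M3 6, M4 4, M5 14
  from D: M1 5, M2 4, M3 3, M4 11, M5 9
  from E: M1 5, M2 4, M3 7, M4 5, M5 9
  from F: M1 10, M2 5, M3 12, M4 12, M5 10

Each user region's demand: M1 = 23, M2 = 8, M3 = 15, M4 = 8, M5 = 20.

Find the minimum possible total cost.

For any fixed open set, each user region goes to its cheapest open site; total = fixed + service.
{C, D}: M1→C 2·23=46, M2→C 2·8=16, M3→D 3·15=45, M4→C 4·8=32, M5→D 9·20=180. Service 319; fixed 68; total 387.
{B, C, D}: service 279 + fixed 130 = 409
{C, D, F}: M1→C 2·23=46, M2→C 2·8=16, M3→D 3·15=45, M4→C 4·8=32, M5→D 9·20=180. Service 319; fixed 91; total 410.
{A, B, C, D, E, F}: service 271 + fixed 261 = 532
No other subset beats 387.

Minimum total cost: 387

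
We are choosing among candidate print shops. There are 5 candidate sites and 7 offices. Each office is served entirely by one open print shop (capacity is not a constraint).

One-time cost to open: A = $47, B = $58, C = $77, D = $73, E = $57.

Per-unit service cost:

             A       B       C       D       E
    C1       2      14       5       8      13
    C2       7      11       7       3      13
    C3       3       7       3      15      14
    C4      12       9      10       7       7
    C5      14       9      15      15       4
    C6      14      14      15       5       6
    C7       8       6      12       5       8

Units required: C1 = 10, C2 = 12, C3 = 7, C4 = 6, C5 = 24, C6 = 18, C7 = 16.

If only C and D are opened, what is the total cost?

Each office is assigned to its cheapest site among the open ones.
{C, D}: C1→C 5·10=50, C2→D 3·12=36, C3→C 3·7=21, C4→D 7·6=42, C5→C 15·24=360, C6→D 5·18=90, C7→D 5·16=80. Service 679; fixed 150; total 829.

Total cost: 829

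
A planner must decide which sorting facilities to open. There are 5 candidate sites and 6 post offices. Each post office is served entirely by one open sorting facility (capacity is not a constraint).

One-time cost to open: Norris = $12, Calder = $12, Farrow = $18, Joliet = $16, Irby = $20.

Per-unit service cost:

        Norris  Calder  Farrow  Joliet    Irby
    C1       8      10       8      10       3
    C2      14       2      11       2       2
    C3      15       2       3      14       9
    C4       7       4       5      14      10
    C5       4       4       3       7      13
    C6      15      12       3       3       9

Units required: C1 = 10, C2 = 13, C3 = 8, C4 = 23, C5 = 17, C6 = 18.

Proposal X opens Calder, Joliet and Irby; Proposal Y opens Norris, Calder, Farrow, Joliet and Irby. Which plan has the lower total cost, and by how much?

Proposal X is cheaper by 13.

Proposal X: {Calder, Joliet, Irby}: C1→Irby 3·10=30, C2→Calder 2·13=26, C3→Calder 2·8=16, C4→Calder 4·23=92, C5→Calder 4·17=68, C6→Joliet 3·18=54. Service 286; fixed 48; total 334.
Proposal Y: {Norris, Calder, Farrow, Joliet, Irby}: C1→Irby 3·10=30, C2→Calder 2·13=26, C3→Calder 2·8=16, C4→Calder 4·23=92, C5→Farrow 3·17=51, C6→Farrow 3·18=54. Service 269; fixed 78; total 347.
Difference: |334 − 347| = 13.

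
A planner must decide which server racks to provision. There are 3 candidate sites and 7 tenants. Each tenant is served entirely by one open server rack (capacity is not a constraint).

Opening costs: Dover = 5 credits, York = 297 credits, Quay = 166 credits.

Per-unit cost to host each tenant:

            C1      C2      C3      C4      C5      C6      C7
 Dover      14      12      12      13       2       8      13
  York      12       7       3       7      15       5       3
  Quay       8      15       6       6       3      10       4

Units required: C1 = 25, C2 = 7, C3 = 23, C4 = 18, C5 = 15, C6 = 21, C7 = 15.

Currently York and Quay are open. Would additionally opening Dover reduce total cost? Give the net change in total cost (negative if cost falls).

Yes — net change −10 (cost falls by 10).

Current service cost with {York, Quay}: 621.
Adding Dover: each tenant re-picks its cheapest; new service cost 606, saving 15.
Extra fixed cost: 5. Net change = 5 − 15 = -10.
(Totals: 1084 → 1074.)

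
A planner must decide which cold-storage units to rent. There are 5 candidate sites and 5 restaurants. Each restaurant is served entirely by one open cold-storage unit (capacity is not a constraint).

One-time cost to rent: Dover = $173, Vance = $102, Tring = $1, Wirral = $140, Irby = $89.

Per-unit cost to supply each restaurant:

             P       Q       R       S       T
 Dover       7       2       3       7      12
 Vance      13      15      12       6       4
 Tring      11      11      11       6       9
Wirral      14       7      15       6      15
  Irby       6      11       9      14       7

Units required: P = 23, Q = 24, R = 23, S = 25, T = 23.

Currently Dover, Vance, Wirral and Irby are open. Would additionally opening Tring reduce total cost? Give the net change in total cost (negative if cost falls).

No — net change +1 (cost rises by 1).

Current service cost with {Dover, Vance, Wirral, Irby}: 497.
Adding Tring: each restaurant re-picks its cheapest; new service cost 497, saving 0.
Extra fixed cost: 1. Net change = 1 − 0 = 1.
(Totals: 1001 → 1002.)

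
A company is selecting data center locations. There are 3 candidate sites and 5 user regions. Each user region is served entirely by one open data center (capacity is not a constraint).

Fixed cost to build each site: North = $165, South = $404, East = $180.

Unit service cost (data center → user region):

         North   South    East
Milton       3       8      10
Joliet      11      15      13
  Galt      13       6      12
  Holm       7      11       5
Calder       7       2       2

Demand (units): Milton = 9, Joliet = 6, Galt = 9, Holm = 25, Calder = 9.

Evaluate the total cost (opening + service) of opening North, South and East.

Each user region is assigned to its cheapest site among the open ones.
{North, South, East}: Milton→North 3·9=27, Joliet→North 11·6=66, Galt→South 6·9=54, Holm→East 5·25=125, Calder→South 2·9=18. Service 290; fixed 749; total 1039.

Total cost: 1039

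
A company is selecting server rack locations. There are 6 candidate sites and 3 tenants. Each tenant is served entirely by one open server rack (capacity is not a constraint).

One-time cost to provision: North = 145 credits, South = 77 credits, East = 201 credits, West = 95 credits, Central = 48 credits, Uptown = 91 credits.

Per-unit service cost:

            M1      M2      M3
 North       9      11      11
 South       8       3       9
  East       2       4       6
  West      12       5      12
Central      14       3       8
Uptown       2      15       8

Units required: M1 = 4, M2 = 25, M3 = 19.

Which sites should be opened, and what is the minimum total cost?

For any fixed open set, each tenant goes to its cheapest open site; total = fixed + service.
{Central}: M1→Central 14·4=56, M2→Central 3·25=75, M3→Central 8·19=152. Service 283; fixed 48; total 331.
{South}: M1→South 8·4=32, M2→South 3·25=75, M3→South 9·19=171. Service 278; fixed 77; total 355.
{Central, Uptown}: M1→Uptown 2·4=8, M2→Central 3·25=75, M3→Central 8·19=152. Service 235; fixed 139; total 374.
{North, South, East, West, Central, Uptown}: service 197 + fixed 657 = 854
No other subset beats 331.

Open Central only; minimum total cost 331.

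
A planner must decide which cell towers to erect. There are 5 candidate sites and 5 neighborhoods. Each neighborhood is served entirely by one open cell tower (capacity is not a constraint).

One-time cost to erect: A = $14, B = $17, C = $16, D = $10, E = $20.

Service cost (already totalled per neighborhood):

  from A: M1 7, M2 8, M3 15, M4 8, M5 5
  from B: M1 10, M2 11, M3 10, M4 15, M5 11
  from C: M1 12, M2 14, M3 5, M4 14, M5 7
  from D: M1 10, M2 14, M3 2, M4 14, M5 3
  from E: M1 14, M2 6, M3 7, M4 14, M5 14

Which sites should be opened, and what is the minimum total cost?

Open A and D; minimum total cost 52.

For any fixed open set, each neighborhood goes to its cheapest open site; total = fixed + service.
{A, D}: M1→A 7, M2→A 8, M3→D 2, M4→A 8, M5→D 3. Service 28; fixed 24; total 52.
{D}: service 43 + fixed 10 = 53
{A}: service 43 + fixed 14 = 57
{A, B, C, D, E}: service 26 + fixed 77 = 103
No other subset beats 52.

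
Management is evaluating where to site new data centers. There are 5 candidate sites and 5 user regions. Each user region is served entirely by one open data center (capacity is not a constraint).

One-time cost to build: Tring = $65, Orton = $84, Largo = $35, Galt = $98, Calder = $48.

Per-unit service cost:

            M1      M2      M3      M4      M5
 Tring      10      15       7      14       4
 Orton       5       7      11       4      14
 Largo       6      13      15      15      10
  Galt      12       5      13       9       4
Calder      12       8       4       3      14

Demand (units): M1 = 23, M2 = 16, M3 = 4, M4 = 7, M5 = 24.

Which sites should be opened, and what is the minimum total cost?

Open Tring and Orton; minimum total cost 528.

For any fixed open set, each user region goes to its cheapest open site; total = fixed + service.
{Tring, Orton}: M1→Orton 5·23=115, M2→Orton 7·16=112, M3→Tring 7·4=28, M4→Orton 4·7=28, M5→Tring 4·24=96. Service 379; fixed 149; total 528.
{Largo, Galt, Calder}: service 351 + fixed 181 = 532
{Orton, Galt}: service 363 + fixed 182 = 545
{Tring, Orton, Largo, Galt, Calder}: service 328 + fixed 330 = 658
No other subset beats 528.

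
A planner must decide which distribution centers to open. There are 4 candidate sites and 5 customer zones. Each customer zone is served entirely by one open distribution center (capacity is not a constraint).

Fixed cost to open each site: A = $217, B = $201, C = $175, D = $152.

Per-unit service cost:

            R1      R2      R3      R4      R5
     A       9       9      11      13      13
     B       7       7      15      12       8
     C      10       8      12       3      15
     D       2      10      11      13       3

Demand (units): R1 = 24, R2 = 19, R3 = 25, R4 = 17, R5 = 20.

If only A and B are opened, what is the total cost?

Total cost: 1358

Each customer zone is assigned to its cheapest site among the open ones.
{A, B}: R1→B 7·24=168, R2→B 7·19=133, R3→A 11·25=275, R4→B 12·17=204, R5→B 8·20=160. Service 940; fixed 418; total 1358.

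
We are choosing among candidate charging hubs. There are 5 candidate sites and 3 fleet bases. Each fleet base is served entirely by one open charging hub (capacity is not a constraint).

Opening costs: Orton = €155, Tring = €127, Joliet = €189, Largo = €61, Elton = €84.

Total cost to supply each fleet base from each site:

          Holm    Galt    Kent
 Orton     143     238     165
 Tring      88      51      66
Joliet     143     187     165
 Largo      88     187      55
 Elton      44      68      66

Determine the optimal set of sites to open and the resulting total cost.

For any fixed open set, each fleet base goes to its cheapest open site; total = fixed + service.
{Elton}: Holm→Elton 44, Galt→Elton 68, Kent→Elton 66. Service 178; fixed 84; total 262.
{Largo, Elton}: service 167 + fixed 145 = 312
{Tring}: service 205 + fixed 127 = 332
{Orton, Tring, Joliet, Largo, Elton}: Holm→Elton 44, Galt→Tring 51, Kent→Largo 55. Service 150; fixed 616; total 766.
No other subset beats 262.

Open Elton only; minimum total cost 262.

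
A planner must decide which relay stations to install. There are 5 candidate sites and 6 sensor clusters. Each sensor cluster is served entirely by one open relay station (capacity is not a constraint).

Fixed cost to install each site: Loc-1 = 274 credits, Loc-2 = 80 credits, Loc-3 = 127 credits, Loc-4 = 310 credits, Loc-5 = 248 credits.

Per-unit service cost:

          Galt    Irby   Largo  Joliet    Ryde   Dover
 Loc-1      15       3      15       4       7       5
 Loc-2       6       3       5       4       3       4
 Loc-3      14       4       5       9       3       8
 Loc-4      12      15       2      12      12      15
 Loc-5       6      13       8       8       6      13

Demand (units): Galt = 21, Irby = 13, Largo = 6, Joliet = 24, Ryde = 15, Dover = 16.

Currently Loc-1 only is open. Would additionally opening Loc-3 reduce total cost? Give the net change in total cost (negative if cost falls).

Yes — net change −14 (cost falls by 14).

Current service cost with {Loc-1}: 725.
Adding Loc-3: each sensor cluster re-picks its cheapest; new service cost 584, saving 141.
Extra fixed cost: 127. Net change = 127 − 141 = -14.
(Totals: 999 → 985.)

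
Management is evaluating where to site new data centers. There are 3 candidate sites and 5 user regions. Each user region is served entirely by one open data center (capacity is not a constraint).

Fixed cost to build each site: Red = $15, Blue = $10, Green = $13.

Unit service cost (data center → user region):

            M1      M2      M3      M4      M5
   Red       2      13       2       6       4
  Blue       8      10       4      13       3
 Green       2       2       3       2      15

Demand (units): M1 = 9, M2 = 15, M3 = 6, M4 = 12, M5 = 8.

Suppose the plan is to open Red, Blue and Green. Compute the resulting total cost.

Each user region is assigned to its cheapest site among the open ones.
{Red, Blue, Green}: M1→Red 2·9=18, M2→Green 2·15=30, M3→Red 2·6=12, M4→Green 2·12=24, M5→Blue 3·8=24. Service 108; fixed 38; total 146.

Total cost: 146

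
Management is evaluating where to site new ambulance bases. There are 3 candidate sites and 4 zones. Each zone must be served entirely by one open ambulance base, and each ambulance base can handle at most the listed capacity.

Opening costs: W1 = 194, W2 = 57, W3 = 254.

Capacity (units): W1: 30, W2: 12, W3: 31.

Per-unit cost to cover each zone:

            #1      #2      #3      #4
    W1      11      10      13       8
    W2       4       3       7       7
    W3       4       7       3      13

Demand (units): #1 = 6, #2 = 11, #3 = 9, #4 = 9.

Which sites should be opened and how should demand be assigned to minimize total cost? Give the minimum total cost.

Open {W2, W3}: #1→W3 4·6=24, #2→W3 7·11=77, #3→W3 3·9=27, #4→W2 7·9=63.
Loads: W2 carries 9/12, W3 carries 26/31. Service 191; fixed 311; total 502.
Next best feasible plan costs 512.

Minimum total cost: 502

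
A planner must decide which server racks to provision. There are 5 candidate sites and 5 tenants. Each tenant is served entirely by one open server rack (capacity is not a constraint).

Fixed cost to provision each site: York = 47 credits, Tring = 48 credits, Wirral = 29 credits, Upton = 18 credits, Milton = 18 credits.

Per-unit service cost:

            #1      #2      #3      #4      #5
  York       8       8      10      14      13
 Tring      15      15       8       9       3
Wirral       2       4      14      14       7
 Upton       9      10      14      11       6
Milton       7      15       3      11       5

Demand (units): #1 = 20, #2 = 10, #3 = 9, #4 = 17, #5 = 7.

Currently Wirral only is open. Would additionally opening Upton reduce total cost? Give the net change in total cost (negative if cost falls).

Current service cost with {Wirral}: 493.
Adding Upton: each tenant re-picks its cheapest; new service cost 435, saving 58.
Extra fixed cost: 18. Net change = 18 − 58 = -40.
(Totals: 522 → 482.)

Yes — net change −40 (cost falls by 40).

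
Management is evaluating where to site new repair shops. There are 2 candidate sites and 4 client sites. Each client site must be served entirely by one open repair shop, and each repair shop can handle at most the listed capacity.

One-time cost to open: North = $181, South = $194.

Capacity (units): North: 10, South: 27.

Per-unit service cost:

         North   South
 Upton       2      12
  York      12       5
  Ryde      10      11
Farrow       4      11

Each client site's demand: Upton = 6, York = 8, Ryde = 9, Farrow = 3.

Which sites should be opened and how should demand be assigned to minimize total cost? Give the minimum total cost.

Minimum total cost: 438

Open {South}: Upton→South 12·6=72, York→South 5·8=40, Ryde→South 11·9=99, Farrow→South 11·3=33.
Loads: South carries 26/27. Service 244; fixed 194; total 438.
Next best feasible plan costs 538.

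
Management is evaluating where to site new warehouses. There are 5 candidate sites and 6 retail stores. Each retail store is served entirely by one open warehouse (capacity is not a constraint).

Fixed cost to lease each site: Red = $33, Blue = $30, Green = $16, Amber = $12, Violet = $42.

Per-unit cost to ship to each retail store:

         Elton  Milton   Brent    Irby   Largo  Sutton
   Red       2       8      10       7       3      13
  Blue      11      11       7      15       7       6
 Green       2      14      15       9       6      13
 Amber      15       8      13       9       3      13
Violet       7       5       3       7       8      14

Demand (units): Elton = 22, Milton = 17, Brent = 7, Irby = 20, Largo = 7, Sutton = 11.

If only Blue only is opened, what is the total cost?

Total cost: 923

Each retail store is assigned to its cheapest site among the open ones.
{Blue}: Elton→Blue 11·22=242, Milton→Blue 11·17=187, Brent→Blue 7·7=49, Irby→Blue 15·20=300, Largo→Blue 7·7=49, Sutton→Blue 6·11=66. Service 893; fixed 30; total 923.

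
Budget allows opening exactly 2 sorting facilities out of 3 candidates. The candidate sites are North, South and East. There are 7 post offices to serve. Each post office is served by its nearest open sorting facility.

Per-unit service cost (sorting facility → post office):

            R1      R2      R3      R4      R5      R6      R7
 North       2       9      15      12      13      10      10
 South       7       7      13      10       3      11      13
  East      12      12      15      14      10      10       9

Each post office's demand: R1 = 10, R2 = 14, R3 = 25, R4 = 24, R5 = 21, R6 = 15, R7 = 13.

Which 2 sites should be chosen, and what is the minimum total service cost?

With exactly 2 open, each post office uses its cheapest among the chosen.
{North, South}: R1→North 2·10=20, R2→South 7·14=98, R3→South 13·25=325, R4→South 10·24=240, R5→South 3·21=63, R6→North 10·15=150, R7→North 10·13=130. Service cost 1026.
{South, East}: service cost 1063
{North, East}: service cost 1286
Among all 3 size-2 choices, {North, South} is lowest.

Choose North and South; total service cost 1026.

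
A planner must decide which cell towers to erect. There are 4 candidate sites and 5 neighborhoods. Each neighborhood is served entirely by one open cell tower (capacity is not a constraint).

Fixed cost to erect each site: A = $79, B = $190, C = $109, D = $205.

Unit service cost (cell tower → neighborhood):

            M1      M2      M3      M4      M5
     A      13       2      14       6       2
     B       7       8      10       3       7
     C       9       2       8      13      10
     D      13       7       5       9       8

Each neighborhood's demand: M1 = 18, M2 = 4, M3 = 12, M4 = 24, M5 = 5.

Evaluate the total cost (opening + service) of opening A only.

Each neighborhood is assigned to its cheapest site among the open ones.
{A}: M1→A 13·18=234, M2→A 2·4=8, M3→A 14·12=168, M4→A 6·24=144, M5→A 2·5=10. Service 564; fixed 79; total 643.

Total cost: 643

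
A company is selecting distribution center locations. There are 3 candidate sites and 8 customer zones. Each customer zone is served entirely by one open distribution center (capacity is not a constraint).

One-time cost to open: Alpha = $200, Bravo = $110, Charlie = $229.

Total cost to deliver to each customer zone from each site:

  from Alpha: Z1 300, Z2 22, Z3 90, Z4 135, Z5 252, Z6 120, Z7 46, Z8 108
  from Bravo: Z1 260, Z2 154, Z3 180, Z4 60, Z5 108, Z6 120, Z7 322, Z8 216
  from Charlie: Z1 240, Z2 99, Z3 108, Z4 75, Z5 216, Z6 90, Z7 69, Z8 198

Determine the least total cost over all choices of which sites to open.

Minimum total cost: 1124

For any fixed open set, each customer zone goes to its cheapest open site; total = fixed + service.
{Alpha, Bravo}: Z1→Bravo 260, Z2→Alpha 22, Z3→Alpha 90, Z4→Bravo 60, Z5→Bravo 108, Z6→Alpha 120, Z7→Alpha 46, Z8→Alpha 108. Service 814; fixed 310; total 1124.
{Alpha}: service 1073 + fixed 200 = 1273
{Alpha, Bravo, Charlie}: Z1→Charlie 240, Z2→Alpha 22, Z3→Alpha 90, Z4→Bravo 60, Z5→Bravo 108, Z6→Charlie 90, Z7→Alpha 46, Z8→Alpha 108. Service 764; fixed 539; total 1303.
{Bravo}: Z1→Bravo 260, Z2→Bravo 154, Z3→Bravo 180, Z4→Bravo 60, Z5→Bravo 108, Z6→Bravo 120, Z7→Bravo 322, Z8→Bravo 216. Service 1420; fixed 110; total 1530.
No other subset beats 1124.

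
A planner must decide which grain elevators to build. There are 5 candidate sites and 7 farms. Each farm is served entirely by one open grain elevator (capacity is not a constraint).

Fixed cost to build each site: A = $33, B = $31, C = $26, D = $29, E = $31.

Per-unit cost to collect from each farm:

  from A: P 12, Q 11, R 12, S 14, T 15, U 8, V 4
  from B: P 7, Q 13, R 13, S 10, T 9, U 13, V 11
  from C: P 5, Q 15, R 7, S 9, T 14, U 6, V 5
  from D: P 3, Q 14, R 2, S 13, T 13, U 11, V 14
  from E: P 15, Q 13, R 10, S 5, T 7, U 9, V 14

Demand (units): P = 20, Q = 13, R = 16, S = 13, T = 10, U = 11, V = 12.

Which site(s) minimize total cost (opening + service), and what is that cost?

For any fixed open set, each farm goes to its cheapest open site; total = fixed + service.
{A, D, E}: P→D 3·20=60, Q→A 11·13=143, R→D 2·16=32, S→E 5·13=65, T→E 7·10=70, U→A 8·11=88, V→A 4·12=48. Service 506; fixed 93; total 599.
{A, C, D, E}: P→D 3·20=60, Q→A 11·13=143, R→D 2·16=32, S→E 5·13=65, T→E 7·10=70, U→C 6·11=66, V→A 4·12=48. Service 484; fixed 119; total 603.
{C, D, E}: P→D 3·20=60, Q→E 13·13=169, R→D 2·16=32, S→E 5·13=65, T→E 7·10=70, U→C 6·11=66, V→C 5·12=60. Service 522; fixed 86; total 608.
{A, B, C, D, E}: service 484 + fixed 150 = 634
No other subset beats 599.

Open A, D and E; minimum total cost 599.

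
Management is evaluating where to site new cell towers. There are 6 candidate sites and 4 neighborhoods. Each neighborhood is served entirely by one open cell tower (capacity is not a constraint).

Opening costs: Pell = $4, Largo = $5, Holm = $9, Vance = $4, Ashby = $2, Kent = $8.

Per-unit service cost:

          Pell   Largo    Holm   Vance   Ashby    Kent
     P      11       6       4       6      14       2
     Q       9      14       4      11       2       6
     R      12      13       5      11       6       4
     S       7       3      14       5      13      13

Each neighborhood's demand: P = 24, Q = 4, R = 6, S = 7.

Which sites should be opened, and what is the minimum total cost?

Open Largo, Ashby and Kent; minimum total cost 116.

For any fixed open set, each neighborhood goes to its cheapest open site; total = fixed + service.
{Largo, Ashby, Kent}: P→Kent 2·24=48, Q→Ashby 2·4=8, R→Kent 4·6=24, S→Largo 3·7=21. Service 101; fixed 15; total 116.
{Pell, Largo, Ashby, Kent}: P→Kent 2·24=48, Q→Ashby 2·4=8, R→Kent 4·6=24, S→Largo 3·7=21. Service 101; fixed 19; total 120.
{Largo, Vance, Ashby, Kent}: P→Kent 2·24=48, Q→Ashby 2·4=8, R→Kent 4·6=24, S→Largo 3·7=21. Service 101; fixed 19; total 120.
{Pell, Largo, Holm, Vance, Ashby, Kent}: service 101 + fixed 32 = 133
No other subset beats 116.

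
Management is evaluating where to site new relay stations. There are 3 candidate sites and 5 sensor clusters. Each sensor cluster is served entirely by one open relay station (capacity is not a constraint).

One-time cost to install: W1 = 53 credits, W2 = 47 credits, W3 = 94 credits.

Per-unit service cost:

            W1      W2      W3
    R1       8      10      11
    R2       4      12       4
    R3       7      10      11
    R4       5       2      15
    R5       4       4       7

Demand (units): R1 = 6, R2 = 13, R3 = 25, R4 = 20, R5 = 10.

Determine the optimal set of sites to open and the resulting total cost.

Open W1 and W2; minimum total cost 455.

For any fixed open set, each sensor cluster goes to its cheapest open site; total = fixed + service.
{W1, W2}: R1→W1 8·6=48, R2→W1 4·13=52, R3→W1 7·25=175, R4→W2 2·20=40, R5→W1 4·10=40. Service 355; fixed 100; total 455.
{W1}: service 415 + fixed 53 = 468
{W1, W2, W3}: service 355 + fixed 194 = 549
{W2}: service 546 + fixed 47 = 593
No other subset beats 455.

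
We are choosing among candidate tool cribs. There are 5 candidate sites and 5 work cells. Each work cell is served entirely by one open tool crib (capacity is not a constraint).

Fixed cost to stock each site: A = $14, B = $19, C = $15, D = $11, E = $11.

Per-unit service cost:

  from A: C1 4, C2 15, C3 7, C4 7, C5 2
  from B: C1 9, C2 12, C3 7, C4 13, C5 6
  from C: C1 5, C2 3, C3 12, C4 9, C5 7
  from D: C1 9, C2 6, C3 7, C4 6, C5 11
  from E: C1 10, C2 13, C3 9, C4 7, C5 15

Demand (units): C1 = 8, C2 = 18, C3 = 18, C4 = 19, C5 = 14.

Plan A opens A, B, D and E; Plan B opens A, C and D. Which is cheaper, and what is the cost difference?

Plan B is cheaper by 69.

Plan A: {A, B, D, E}: C1→A 4·8=32, C2→D 6·18=108, C3→A 7·18=126, C4→D 6·19=114, C5→A 2·14=28. Service 408; fixed 55; total 463.
Plan B: {A, C, D}: C1→A 4·8=32, C2→C 3·18=54, C3→A 7·18=126, C4→D 6·19=114, C5→A 2·14=28. Service 354; fixed 40; total 394.
Difference: |463 − 394| = 69.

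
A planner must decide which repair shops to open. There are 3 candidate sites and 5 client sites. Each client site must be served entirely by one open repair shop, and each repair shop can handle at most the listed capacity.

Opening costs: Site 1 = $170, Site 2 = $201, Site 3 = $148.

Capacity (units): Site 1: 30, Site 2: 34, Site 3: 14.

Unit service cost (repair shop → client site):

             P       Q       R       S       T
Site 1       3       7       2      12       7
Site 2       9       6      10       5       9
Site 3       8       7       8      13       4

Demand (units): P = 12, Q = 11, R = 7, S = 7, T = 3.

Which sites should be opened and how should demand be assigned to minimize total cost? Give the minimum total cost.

Minimum total cost: 541

Open {Site 1, Site 3}: P→Site 1 3·12=36, Q→Site 3 7·11=77, R→Site 1 2·7=14, S→Site 1 12·7=84, T→Site 3 4·3=12.
Loads: Site 1 carries 26/30, Site 3 carries 14/14. Service 223; fixed 318; total 541.
Next best feasible plan costs 543.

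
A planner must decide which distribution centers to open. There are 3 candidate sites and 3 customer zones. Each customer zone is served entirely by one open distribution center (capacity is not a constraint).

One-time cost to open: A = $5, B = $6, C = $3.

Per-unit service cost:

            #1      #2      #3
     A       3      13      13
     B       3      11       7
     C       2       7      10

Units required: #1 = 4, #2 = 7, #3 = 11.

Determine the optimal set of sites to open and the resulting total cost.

Open B and C; minimum total cost 143.

For any fixed open set, each customer zone goes to its cheapest open site; total = fixed + service.
{B, C}: #1→C 2·4=8, #2→C 7·7=49, #3→B 7·11=77. Service 134; fixed 9; total 143.
{A, B, C}: #1→C 2·4=8, #2→C 7·7=49, #3→B 7·11=77. Service 134; fixed 14; total 148.
{C}: #1→C 2·4=8, #2→C 7·7=49, #3→C 10·11=110. Service 167; fixed 3; total 170.
(All 7 nonempty subsets were checked; B and C is lowest.)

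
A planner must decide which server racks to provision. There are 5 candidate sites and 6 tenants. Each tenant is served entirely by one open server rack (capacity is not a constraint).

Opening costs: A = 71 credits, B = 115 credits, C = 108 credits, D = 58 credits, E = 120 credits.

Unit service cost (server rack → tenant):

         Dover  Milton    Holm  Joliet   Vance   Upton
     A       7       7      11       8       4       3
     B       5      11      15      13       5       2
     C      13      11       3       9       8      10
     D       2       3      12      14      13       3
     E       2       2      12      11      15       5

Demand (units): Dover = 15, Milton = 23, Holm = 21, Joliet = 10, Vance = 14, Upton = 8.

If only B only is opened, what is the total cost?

Each tenant is assigned to its cheapest site among the open ones.
{B}: Dover→B 5·15=75, Milton→B 11·23=253, Holm→B 15·21=315, Joliet→B 13·10=130, Vance→B 5·14=70, Upton→B 2·8=16. Service 859; fixed 115; total 974.

Total cost: 974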